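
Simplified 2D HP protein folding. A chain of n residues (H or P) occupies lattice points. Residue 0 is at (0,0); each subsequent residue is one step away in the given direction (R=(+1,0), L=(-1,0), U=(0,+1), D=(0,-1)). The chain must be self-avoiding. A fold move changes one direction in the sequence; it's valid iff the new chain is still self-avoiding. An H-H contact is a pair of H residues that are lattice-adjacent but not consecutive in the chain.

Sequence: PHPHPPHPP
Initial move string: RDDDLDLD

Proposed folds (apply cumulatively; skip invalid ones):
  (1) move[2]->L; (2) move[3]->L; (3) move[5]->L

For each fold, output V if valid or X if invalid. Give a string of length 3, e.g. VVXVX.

Initial: RDDDLDLD -> [(0, 0), (1, 0), (1, -1), (1, -2), (1, -3), (0, -3), (0, -4), (-1, -4), (-1, -5)]
Fold 1: move[2]->L => RDLDLDLD VALID
Fold 2: move[3]->L => RDLLLDLD VALID
Fold 3: move[5]->L => RDLLLLLD VALID

Answer: VVV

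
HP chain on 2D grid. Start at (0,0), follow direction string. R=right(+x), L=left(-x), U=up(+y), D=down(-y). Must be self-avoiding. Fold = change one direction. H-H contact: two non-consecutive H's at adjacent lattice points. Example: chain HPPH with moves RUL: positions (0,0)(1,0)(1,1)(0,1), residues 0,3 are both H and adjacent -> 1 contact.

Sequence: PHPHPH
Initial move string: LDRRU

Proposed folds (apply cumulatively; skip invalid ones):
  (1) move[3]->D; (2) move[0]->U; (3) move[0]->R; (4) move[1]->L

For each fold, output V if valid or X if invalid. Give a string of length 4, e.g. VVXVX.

Initial: LDRRU -> [(0, 0), (-1, 0), (-1, -1), (0, -1), (1, -1), (1, 0)]
Fold 1: move[3]->D => LDRDU INVALID (collision), skipped
Fold 2: move[0]->U => UDRRU INVALID (collision), skipped
Fold 3: move[0]->R => RDRRU VALID
Fold 4: move[1]->L => RLRRU INVALID (collision), skipped

Answer: XXVX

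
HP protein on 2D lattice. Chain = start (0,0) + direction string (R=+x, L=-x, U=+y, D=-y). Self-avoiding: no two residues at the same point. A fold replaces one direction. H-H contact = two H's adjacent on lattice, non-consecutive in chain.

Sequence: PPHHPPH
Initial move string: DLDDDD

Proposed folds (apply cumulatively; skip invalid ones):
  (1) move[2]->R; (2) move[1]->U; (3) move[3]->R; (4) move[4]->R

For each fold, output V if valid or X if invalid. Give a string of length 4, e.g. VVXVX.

Initial: DLDDDD -> [(0, 0), (0, -1), (-1, -1), (-1, -2), (-1, -3), (-1, -4), (-1, -5)]
Fold 1: move[2]->R => DLRDDD INVALID (collision), skipped
Fold 2: move[1]->U => DUDDDD INVALID (collision), skipped
Fold 3: move[3]->R => DLDRDD VALID
Fold 4: move[4]->R => DLDRRD VALID

Answer: XXVV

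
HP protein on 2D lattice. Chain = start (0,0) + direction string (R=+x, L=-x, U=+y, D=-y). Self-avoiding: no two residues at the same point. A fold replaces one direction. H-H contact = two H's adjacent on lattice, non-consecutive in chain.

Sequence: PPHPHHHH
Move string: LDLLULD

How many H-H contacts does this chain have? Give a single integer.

Positions: [(0, 0), (-1, 0), (-1, -1), (-2, -1), (-3, -1), (-3, 0), (-4, 0), (-4, -1)]
H-H contact: residue 4 @(-3,-1) - residue 7 @(-4, -1)

Answer: 1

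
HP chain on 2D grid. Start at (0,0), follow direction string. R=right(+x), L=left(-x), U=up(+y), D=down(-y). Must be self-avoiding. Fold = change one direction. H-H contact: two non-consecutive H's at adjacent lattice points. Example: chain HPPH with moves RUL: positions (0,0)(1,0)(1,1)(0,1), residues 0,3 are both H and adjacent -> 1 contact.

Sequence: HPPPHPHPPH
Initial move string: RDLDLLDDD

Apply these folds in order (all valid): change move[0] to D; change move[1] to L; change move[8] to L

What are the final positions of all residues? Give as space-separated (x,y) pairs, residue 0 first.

Initial moves: RDLDLLDDD
Fold: move[0]->D => DDLDLLDDD (positions: [(0, 0), (0, -1), (0, -2), (-1, -2), (-1, -3), (-2, -3), (-3, -3), (-3, -4), (-3, -5), (-3, -6)])
Fold: move[1]->L => DLLDLLDDD (positions: [(0, 0), (0, -1), (-1, -1), (-2, -1), (-2, -2), (-3, -2), (-4, -2), (-4, -3), (-4, -4), (-4, -5)])
Fold: move[8]->L => DLLDLLDDL (positions: [(0, 0), (0, -1), (-1, -1), (-2, -1), (-2, -2), (-3, -2), (-4, -2), (-4, -3), (-4, -4), (-5, -4)])

Answer: (0,0) (0,-1) (-1,-1) (-2,-1) (-2,-2) (-3,-2) (-4,-2) (-4,-3) (-4,-4) (-5,-4)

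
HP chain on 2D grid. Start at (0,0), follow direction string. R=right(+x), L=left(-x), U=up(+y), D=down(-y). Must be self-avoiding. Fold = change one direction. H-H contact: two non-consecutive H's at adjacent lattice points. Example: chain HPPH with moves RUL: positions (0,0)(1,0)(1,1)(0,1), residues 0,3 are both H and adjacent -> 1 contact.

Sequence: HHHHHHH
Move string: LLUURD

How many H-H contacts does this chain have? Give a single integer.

Answer: 2

Derivation:
Positions: [(0, 0), (-1, 0), (-2, 0), (-2, 1), (-2, 2), (-1, 2), (-1, 1)]
H-H contact: residue 1 @(-1,0) - residue 6 @(-1, 1)
H-H contact: residue 3 @(-2,1) - residue 6 @(-1, 1)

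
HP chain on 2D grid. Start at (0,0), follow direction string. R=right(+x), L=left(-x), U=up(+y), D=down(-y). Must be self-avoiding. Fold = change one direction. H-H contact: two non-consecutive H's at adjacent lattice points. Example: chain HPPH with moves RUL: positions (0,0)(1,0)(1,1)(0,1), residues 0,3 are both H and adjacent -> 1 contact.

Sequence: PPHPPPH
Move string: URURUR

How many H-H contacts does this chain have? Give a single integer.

Positions: [(0, 0), (0, 1), (1, 1), (1, 2), (2, 2), (2, 3), (3, 3)]
No H-H contacts found.

Answer: 0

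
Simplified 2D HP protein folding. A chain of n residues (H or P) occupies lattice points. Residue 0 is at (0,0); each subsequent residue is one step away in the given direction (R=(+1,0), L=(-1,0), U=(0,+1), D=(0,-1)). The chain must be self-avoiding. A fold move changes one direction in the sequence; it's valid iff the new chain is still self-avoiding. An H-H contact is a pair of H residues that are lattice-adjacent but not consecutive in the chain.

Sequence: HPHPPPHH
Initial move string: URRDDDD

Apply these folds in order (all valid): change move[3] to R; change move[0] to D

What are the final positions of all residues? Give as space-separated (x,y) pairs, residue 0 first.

Initial moves: URRDDDD
Fold: move[3]->R => URRRDDD (positions: [(0, 0), (0, 1), (1, 1), (2, 1), (3, 1), (3, 0), (3, -1), (3, -2)])
Fold: move[0]->D => DRRRDDD (positions: [(0, 0), (0, -1), (1, -1), (2, -1), (3, -1), (3, -2), (3, -3), (3, -4)])

Answer: (0,0) (0,-1) (1,-1) (2,-1) (3,-1) (3,-2) (3,-3) (3,-4)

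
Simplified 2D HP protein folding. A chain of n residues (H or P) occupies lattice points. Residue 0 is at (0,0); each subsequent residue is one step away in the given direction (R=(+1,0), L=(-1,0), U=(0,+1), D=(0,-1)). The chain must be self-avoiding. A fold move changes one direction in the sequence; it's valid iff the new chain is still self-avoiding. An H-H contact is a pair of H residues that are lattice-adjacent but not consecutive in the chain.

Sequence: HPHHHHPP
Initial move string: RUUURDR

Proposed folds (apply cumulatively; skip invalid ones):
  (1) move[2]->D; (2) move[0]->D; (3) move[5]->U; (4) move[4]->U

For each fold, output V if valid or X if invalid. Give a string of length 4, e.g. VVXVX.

Answer: XXVV

Derivation:
Initial: RUUURDR -> [(0, 0), (1, 0), (1, 1), (1, 2), (1, 3), (2, 3), (2, 2), (3, 2)]
Fold 1: move[2]->D => RUDURDR INVALID (collision), skipped
Fold 2: move[0]->D => DUUURDR INVALID (collision), skipped
Fold 3: move[5]->U => RUUURUR VALID
Fold 4: move[4]->U => RUUUUUR VALID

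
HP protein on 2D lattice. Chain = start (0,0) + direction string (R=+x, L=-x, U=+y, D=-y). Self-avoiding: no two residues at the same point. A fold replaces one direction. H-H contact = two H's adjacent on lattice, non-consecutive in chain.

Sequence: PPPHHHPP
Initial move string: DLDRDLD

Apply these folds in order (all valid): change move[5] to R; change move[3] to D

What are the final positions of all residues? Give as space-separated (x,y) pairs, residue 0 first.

Answer: (0,0) (0,-1) (-1,-1) (-1,-2) (-1,-3) (-1,-4) (0,-4) (0,-5)

Derivation:
Initial moves: DLDRDLD
Fold: move[5]->R => DLDRDRD (positions: [(0, 0), (0, -1), (-1, -1), (-1, -2), (0, -2), (0, -3), (1, -3), (1, -4)])
Fold: move[3]->D => DLDDDRD (positions: [(0, 0), (0, -1), (-1, -1), (-1, -2), (-1, -3), (-1, -4), (0, -4), (0, -5)])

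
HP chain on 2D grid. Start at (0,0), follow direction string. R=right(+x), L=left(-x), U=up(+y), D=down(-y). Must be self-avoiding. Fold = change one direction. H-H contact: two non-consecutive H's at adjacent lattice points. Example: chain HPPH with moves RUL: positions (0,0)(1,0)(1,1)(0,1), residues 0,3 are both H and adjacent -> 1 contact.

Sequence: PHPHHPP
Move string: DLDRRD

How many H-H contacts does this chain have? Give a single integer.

Positions: [(0, 0), (0, -1), (-1, -1), (-1, -2), (0, -2), (1, -2), (1, -3)]
H-H contact: residue 1 @(0,-1) - residue 4 @(0, -2)

Answer: 1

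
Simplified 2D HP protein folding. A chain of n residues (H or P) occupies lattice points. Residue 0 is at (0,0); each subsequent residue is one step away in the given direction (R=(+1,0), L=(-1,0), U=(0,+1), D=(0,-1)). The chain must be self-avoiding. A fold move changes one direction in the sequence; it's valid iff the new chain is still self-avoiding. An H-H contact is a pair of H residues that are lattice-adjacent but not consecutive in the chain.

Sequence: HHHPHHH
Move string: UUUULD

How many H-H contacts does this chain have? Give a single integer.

Answer: 0

Derivation:
Positions: [(0, 0), (0, 1), (0, 2), (0, 3), (0, 4), (-1, 4), (-1, 3)]
No H-H contacts found.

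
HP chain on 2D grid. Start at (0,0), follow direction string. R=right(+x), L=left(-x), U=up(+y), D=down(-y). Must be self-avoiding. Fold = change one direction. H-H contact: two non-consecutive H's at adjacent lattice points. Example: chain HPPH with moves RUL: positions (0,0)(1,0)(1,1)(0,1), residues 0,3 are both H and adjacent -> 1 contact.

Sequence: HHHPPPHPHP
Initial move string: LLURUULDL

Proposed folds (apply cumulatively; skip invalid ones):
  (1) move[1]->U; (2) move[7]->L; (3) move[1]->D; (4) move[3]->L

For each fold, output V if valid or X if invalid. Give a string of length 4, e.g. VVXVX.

Answer: VVXV

Derivation:
Initial: LLURUULDL -> [(0, 0), (-1, 0), (-2, 0), (-2, 1), (-1, 1), (-1, 2), (-1, 3), (-2, 3), (-2, 2), (-3, 2)]
Fold 1: move[1]->U => LUURUULDL VALID
Fold 2: move[7]->L => LUURUULLL VALID
Fold 3: move[1]->D => LDURUULLL INVALID (collision), skipped
Fold 4: move[3]->L => LUULUULLL VALID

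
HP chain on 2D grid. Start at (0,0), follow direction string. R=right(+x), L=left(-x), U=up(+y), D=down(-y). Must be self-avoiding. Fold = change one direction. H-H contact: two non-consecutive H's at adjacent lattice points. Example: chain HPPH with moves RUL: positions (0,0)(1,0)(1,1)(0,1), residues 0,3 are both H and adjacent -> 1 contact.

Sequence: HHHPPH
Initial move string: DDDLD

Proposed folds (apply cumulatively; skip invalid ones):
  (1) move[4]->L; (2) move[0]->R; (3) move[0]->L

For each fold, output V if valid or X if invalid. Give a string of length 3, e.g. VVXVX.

Initial: DDDLD -> [(0, 0), (0, -1), (0, -2), (0, -3), (-1, -3), (-1, -4)]
Fold 1: move[4]->L => DDDLL VALID
Fold 2: move[0]->R => RDDLL VALID
Fold 3: move[0]->L => LDDLL VALID

Answer: VVV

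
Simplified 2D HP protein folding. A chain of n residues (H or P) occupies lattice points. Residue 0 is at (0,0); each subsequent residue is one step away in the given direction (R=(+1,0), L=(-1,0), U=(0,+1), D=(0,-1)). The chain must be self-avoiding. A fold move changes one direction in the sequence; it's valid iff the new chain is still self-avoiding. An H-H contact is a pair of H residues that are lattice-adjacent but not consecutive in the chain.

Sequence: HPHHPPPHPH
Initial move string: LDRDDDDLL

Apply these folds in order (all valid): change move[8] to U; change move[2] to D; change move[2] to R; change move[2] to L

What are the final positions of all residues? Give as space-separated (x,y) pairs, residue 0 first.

Answer: (0,0) (-1,0) (-1,-1) (-2,-1) (-2,-2) (-2,-3) (-2,-4) (-2,-5) (-3,-5) (-3,-4)

Derivation:
Initial moves: LDRDDDDLL
Fold: move[8]->U => LDRDDDDLU (positions: [(0, 0), (-1, 0), (-1, -1), (0, -1), (0, -2), (0, -3), (0, -4), (0, -5), (-1, -5), (-1, -4)])
Fold: move[2]->D => LDDDDDDLU (positions: [(0, 0), (-1, 0), (-1, -1), (-1, -2), (-1, -3), (-1, -4), (-1, -5), (-1, -6), (-2, -6), (-2, -5)])
Fold: move[2]->R => LDRDDDDLU (positions: [(0, 0), (-1, 0), (-1, -1), (0, -1), (0, -2), (0, -3), (0, -4), (0, -5), (-1, -5), (-1, -4)])
Fold: move[2]->L => LDLDDDDLU (positions: [(0, 0), (-1, 0), (-1, -1), (-2, -1), (-2, -2), (-2, -3), (-2, -4), (-2, -5), (-3, -5), (-3, -4)])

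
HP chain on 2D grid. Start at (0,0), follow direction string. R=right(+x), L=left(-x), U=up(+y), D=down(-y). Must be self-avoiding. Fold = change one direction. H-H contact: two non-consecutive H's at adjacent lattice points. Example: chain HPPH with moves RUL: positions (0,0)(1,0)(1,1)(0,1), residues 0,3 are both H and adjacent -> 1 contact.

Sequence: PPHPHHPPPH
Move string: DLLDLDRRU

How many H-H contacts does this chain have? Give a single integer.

Answer: 2

Derivation:
Positions: [(0, 0), (0, -1), (-1, -1), (-2, -1), (-2, -2), (-3, -2), (-3, -3), (-2, -3), (-1, -3), (-1, -2)]
H-H contact: residue 2 @(-1,-1) - residue 9 @(-1, -2)
H-H contact: residue 4 @(-2,-2) - residue 9 @(-1, -2)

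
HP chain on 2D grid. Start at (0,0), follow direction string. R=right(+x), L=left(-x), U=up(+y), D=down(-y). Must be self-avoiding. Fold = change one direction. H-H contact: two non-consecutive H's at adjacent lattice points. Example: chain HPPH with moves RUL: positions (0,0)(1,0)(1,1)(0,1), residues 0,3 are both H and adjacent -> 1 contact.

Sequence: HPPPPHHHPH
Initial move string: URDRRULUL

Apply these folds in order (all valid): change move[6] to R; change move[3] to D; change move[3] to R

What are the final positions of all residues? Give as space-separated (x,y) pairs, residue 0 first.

Initial moves: URDRRULUL
Fold: move[6]->R => URDRRURUL (positions: [(0, 0), (0, 1), (1, 1), (1, 0), (2, 0), (3, 0), (3, 1), (4, 1), (4, 2), (3, 2)])
Fold: move[3]->D => URDDRURUL (positions: [(0, 0), (0, 1), (1, 1), (1, 0), (1, -1), (2, -1), (2, 0), (3, 0), (3, 1), (2, 1)])
Fold: move[3]->R => URDRRURUL (positions: [(0, 0), (0, 1), (1, 1), (1, 0), (2, 0), (3, 0), (3, 1), (4, 1), (4, 2), (3, 2)])

Answer: (0,0) (0,1) (1,1) (1,0) (2,0) (3,0) (3,1) (4,1) (4,2) (3,2)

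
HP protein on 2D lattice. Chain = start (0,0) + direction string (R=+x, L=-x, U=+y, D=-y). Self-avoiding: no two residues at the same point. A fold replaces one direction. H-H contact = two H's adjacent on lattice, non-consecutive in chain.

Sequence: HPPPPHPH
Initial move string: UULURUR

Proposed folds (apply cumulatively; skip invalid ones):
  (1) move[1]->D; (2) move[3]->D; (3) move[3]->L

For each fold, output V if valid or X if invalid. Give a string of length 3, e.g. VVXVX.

Answer: XXX

Derivation:
Initial: UULURUR -> [(0, 0), (0, 1), (0, 2), (-1, 2), (-1, 3), (0, 3), (0, 4), (1, 4)]
Fold 1: move[1]->D => UDLURUR INVALID (collision), skipped
Fold 2: move[3]->D => UULDRUR INVALID (collision), skipped
Fold 3: move[3]->L => UULLRUR INVALID (collision), skipped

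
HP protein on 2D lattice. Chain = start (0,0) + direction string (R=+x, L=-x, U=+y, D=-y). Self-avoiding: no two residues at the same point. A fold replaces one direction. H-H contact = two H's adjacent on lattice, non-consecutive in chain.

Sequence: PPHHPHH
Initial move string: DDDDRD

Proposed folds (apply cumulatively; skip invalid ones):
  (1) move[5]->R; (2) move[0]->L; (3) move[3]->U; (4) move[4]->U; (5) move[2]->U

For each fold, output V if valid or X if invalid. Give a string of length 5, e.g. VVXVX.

Initial: DDDDRD -> [(0, 0), (0, -1), (0, -2), (0, -3), (0, -4), (1, -4), (1, -5)]
Fold 1: move[5]->R => DDDDRR VALID
Fold 2: move[0]->L => LDDDRR VALID
Fold 3: move[3]->U => LDDURR INVALID (collision), skipped
Fold 4: move[4]->U => LDDDUR INVALID (collision), skipped
Fold 5: move[2]->U => LDUDRR INVALID (collision), skipped

Answer: VVXXX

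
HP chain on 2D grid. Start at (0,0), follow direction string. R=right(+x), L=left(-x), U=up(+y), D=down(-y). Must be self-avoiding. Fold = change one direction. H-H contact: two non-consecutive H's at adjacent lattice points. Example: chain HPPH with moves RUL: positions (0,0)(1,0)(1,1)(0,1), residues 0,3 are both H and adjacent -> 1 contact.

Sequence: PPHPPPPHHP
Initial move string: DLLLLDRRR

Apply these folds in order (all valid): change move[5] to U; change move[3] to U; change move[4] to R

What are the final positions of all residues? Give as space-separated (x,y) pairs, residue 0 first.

Initial moves: DLLLLDRRR
Fold: move[5]->U => DLLLLURRR (positions: [(0, 0), (0, -1), (-1, -1), (-2, -1), (-3, -1), (-4, -1), (-4, 0), (-3, 0), (-2, 0), (-1, 0)])
Fold: move[3]->U => DLLULURRR (positions: [(0, 0), (0, -1), (-1, -1), (-2, -1), (-2, 0), (-3, 0), (-3, 1), (-2, 1), (-1, 1), (0, 1)])
Fold: move[4]->R => DLLURURRR (positions: [(0, 0), (0, -1), (-1, -1), (-2, -1), (-2, 0), (-1, 0), (-1, 1), (0, 1), (1, 1), (2, 1)])

Answer: (0,0) (0,-1) (-1,-1) (-2,-1) (-2,0) (-1,0) (-1,1) (0,1) (1,1) (2,1)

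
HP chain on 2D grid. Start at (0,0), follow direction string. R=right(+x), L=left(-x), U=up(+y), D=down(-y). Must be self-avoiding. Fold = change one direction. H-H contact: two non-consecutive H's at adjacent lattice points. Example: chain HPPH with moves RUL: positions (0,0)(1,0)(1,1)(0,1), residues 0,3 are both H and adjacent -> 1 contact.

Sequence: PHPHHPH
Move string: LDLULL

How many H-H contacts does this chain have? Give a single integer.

Positions: [(0, 0), (-1, 0), (-1, -1), (-2, -1), (-2, 0), (-3, 0), (-4, 0)]
H-H contact: residue 1 @(-1,0) - residue 4 @(-2, 0)

Answer: 1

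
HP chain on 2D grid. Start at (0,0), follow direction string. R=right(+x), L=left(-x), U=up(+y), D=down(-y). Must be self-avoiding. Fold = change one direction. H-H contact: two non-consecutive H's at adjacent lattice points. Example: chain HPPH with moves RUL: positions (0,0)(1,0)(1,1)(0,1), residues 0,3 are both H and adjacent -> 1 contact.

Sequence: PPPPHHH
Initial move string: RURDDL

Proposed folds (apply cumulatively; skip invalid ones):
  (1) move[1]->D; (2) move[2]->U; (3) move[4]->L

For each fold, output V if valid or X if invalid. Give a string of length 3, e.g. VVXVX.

Initial: RURDDL -> [(0, 0), (1, 0), (1, 1), (2, 1), (2, 0), (2, -1), (1, -1)]
Fold 1: move[1]->D => RDRDDL VALID
Fold 2: move[2]->U => RDUDDL INVALID (collision), skipped
Fold 3: move[4]->L => RDRDLL VALID

Answer: VXV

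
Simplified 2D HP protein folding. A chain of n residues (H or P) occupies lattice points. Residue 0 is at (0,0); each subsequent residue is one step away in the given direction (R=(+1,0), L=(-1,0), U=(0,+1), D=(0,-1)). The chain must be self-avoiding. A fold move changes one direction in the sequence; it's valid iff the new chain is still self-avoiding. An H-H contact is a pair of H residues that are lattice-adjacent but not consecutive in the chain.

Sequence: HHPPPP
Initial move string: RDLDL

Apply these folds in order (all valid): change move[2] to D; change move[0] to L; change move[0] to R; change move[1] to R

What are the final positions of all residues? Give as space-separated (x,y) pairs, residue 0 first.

Initial moves: RDLDL
Fold: move[2]->D => RDDDL (positions: [(0, 0), (1, 0), (1, -1), (1, -2), (1, -3), (0, -3)])
Fold: move[0]->L => LDDDL (positions: [(0, 0), (-1, 0), (-1, -1), (-1, -2), (-1, -3), (-2, -3)])
Fold: move[0]->R => RDDDL (positions: [(0, 0), (1, 0), (1, -1), (1, -2), (1, -3), (0, -3)])
Fold: move[1]->R => RRDDL (positions: [(0, 0), (1, 0), (2, 0), (2, -1), (2, -2), (1, -2)])

Answer: (0,0) (1,0) (2,0) (2,-1) (2,-2) (1,-2)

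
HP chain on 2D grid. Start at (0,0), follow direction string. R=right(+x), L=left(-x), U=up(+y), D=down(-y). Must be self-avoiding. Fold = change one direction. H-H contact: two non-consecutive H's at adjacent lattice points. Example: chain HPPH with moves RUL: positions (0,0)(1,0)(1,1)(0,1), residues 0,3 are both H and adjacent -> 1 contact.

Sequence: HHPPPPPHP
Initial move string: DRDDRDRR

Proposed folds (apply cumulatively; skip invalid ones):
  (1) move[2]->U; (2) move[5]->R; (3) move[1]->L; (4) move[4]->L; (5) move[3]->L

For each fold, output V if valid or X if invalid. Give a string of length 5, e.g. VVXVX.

Initial: DRDDRDRR -> [(0, 0), (0, -1), (1, -1), (1, -2), (1, -3), (2, -3), (2, -4), (3, -4), (4, -4)]
Fold 1: move[2]->U => DRUDRDRR INVALID (collision), skipped
Fold 2: move[5]->R => DRDDRRRR VALID
Fold 3: move[1]->L => DLDDRRRR VALID
Fold 4: move[4]->L => DLDDLRRR INVALID (collision), skipped
Fold 5: move[3]->L => DLDLRRRR INVALID (collision), skipped

Answer: XVVXX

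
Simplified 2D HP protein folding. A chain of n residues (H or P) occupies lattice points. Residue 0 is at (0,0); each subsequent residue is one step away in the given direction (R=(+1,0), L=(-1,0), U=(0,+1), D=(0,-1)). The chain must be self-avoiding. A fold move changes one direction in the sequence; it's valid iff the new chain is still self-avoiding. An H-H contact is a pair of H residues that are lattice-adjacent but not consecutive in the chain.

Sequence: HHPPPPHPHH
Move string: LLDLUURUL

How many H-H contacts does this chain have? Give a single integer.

Positions: [(0, 0), (-1, 0), (-2, 0), (-2, -1), (-3, -1), (-3, 0), (-3, 1), (-2, 1), (-2, 2), (-3, 2)]
H-H contact: residue 6 @(-3,1) - residue 9 @(-3, 2)

Answer: 1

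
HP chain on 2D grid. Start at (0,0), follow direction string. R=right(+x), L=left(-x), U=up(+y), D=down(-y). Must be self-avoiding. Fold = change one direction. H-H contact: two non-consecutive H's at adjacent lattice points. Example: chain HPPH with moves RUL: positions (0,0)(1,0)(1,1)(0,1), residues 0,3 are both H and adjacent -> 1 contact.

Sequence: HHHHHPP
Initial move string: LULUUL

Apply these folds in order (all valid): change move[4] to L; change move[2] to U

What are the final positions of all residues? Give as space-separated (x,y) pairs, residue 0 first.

Answer: (0,0) (-1,0) (-1,1) (-1,2) (-1,3) (-2,3) (-3,3)

Derivation:
Initial moves: LULUUL
Fold: move[4]->L => LULULL (positions: [(0, 0), (-1, 0), (-1, 1), (-2, 1), (-2, 2), (-3, 2), (-4, 2)])
Fold: move[2]->U => LUUULL (positions: [(0, 0), (-1, 0), (-1, 1), (-1, 2), (-1, 3), (-2, 3), (-3, 3)])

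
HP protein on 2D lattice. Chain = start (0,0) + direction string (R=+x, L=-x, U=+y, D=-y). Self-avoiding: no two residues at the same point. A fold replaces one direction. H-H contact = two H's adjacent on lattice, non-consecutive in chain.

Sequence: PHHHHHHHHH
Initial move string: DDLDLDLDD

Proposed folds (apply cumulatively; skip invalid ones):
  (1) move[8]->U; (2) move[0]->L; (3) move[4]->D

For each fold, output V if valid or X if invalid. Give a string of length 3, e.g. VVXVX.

Answer: XVV

Derivation:
Initial: DDLDLDLDD -> [(0, 0), (0, -1), (0, -2), (-1, -2), (-1, -3), (-2, -3), (-2, -4), (-3, -4), (-3, -5), (-3, -6)]
Fold 1: move[8]->U => DDLDLDLDU INVALID (collision), skipped
Fold 2: move[0]->L => LDLDLDLDD VALID
Fold 3: move[4]->D => LDLDDDLDD VALID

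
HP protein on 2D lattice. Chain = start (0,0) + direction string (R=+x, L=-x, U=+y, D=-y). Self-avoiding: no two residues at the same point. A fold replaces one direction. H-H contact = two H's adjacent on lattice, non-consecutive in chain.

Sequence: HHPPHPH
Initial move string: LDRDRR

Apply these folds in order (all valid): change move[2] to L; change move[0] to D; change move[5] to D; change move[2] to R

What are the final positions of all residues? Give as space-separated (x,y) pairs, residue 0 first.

Answer: (0,0) (0,-1) (0,-2) (1,-2) (1,-3) (2,-3) (2,-4)

Derivation:
Initial moves: LDRDRR
Fold: move[2]->L => LDLDRR (positions: [(0, 0), (-1, 0), (-1, -1), (-2, -1), (-2, -2), (-1, -2), (0, -2)])
Fold: move[0]->D => DDLDRR (positions: [(0, 0), (0, -1), (0, -2), (-1, -2), (-1, -3), (0, -3), (1, -3)])
Fold: move[5]->D => DDLDRD (positions: [(0, 0), (0, -1), (0, -2), (-1, -2), (-1, -3), (0, -3), (0, -4)])
Fold: move[2]->R => DDRDRD (positions: [(0, 0), (0, -1), (0, -2), (1, -2), (1, -3), (2, -3), (2, -4)])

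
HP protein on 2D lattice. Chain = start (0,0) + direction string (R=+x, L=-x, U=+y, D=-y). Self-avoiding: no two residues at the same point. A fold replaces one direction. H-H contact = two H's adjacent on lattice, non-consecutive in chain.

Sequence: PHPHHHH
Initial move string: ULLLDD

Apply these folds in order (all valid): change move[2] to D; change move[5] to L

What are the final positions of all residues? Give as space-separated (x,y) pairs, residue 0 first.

Initial moves: ULLLDD
Fold: move[2]->D => ULDLDD (positions: [(0, 0), (0, 1), (-1, 1), (-1, 0), (-2, 0), (-2, -1), (-2, -2)])
Fold: move[5]->L => ULDLDL (positions: [(0, 0), (0, 1), (-1, 1), (-1, 0), (-2, 0), (-2, -1), (-3, -1)])

Answer: (0,0) (0,1) (-1,1) (-1,0) (-2,0) (-2,-1) (-3,-1)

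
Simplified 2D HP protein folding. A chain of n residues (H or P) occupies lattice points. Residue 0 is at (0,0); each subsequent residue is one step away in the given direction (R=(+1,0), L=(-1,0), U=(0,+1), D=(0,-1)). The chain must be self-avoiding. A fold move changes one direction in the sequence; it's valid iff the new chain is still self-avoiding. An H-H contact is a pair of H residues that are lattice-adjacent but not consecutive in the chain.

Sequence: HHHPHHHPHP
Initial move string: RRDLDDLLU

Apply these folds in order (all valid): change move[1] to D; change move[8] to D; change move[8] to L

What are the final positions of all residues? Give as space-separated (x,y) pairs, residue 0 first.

Answer: (0,0) (1,0) (1,-1) (1,-2) (0,-2) (0,-3) (0,-4) (-1,-4) (-2,-4) (-3,-4)

Derivation:
Initial moves: RRDLDDLLU
Fold: move[1]->D => RDDLDDLLU (positions: [(0, 0), (1, 0), (1, -1), (1, -2), (0, -2), (0, -3), (0, -4), (-1, -4), (-2, -4), (-2, -3)])
Fold: move[8]->D => RDDLDDLLD (positions: [(0, 0), (1, 0), (1, -1), (1, -2), (0, -2), (0, -3), (0, -4), (-1, -4), (-2, -4), (-2, -5)])
Fold: move[8]->L => RDDLDDLLL (positions: [(0, 0), (1, 0), (1, -1), (1, -2), (0, -2), (0, -3), (0, -4), (-1, -4), (-2, -4), (-3, -4)])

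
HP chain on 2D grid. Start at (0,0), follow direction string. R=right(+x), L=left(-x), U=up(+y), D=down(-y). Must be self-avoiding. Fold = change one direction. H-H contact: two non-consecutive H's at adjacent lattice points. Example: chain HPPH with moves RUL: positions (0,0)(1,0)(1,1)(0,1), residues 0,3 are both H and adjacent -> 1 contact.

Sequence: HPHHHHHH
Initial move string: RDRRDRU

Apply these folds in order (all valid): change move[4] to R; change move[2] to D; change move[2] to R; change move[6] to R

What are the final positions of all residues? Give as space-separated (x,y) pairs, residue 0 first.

Initial moves: RDRRDRU
Fold: move[4]->R => RDRRRRU (positions: [(0, 0), (1, 0), (1, -1), (2, -1), (3, -1), (4, -1), (5, -1), (5, 0)])
Fold: move[2]->D => RDDRRRU (positions: [(0, 0), (1, 0), (1, -1), (1, -2), (2, -2), (3, -2), (4, -2), (4, -1)])
Fold: move[2]->R => RDRRRRU (positions: [(0, 0), (1, 0), (1, -1), (2, -1), (3, -1), (4, -1), (5, -1), (5, 0)])
Fold: move[6]->R => RDRRRRR (positions: [(0, 0), (1, 0), (1, -1), (2, -1), (3, -1), (4, -1), (5, -1), (6, -1)])

Answer: (0,0) (1,0) (1,-1) (2,-1) (3,-1) (4,-1) (5,-1) (6,-1)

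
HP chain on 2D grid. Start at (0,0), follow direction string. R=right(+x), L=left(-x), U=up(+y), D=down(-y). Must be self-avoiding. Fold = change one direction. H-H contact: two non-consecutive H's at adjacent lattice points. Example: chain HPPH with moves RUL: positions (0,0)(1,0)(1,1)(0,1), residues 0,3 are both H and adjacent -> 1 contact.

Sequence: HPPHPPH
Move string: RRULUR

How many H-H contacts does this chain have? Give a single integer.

Positions: [(0, 0), (1, 0), (2, 0), (2, 1), (1, 1), (1, 2), (2, 2)]
H-H contact: residue 3 @(2,1) - residue 6 @(2, 2)

Answer: 1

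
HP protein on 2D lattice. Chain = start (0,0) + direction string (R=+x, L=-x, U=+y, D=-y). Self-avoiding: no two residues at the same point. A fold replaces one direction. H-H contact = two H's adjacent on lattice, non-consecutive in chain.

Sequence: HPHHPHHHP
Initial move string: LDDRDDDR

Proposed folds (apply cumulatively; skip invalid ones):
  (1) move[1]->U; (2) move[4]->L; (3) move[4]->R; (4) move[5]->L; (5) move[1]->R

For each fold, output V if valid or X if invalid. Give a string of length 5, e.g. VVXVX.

Initial: LDDRDDDR -> [(0, 0), (-1, 0), (-1, -1), (-1, -2), (0, -2), (0, -3), (0, -4), (0, -5), (1, -5)]
Fold 1: move[1]->U => LUDRDDDR INVALID (collision), skipped
Fold 2: move[4]->L => LDDRLDDR INVALID (collision), skipped
Fold 3: move[4]->R => LDDRRDDR VALID
Fold 4: move[5]->L => LDDRRLDR INVALID (collision), skipped
Fold 5: move[1]->R => LRDRRDDR INVALID (collision), skipped

Answer: XXVXX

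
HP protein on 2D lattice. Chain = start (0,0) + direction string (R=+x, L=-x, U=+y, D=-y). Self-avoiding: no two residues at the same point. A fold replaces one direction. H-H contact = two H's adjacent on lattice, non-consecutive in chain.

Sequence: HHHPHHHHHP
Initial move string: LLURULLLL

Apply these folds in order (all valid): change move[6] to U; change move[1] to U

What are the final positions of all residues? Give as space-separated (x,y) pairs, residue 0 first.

Answer: (0,0) (-1,0) (-1,1) (-1,2) (0,2) (0,3) (-1,3) (-1,4) (-2,4) (-3,4)

Derivation:
Initial moves: LLURULLLL
Fold: move[6]->U => LLURULULL (positions: [(0, 0), (-1, 0), (-2, 0), (-2, 1), (-1, 1), (-1, 2), (-2, 2), (-2, 3), (-3, 3), (-4, 3)])
Fold: move[1]->U => LUURULULL (positions: [(0, 0), (-1, 0), (-1, 1), (-1, 2), (0, 2), (0, 3), (-1, 3), (-1, 4), (-2, 4), (-3, 4)])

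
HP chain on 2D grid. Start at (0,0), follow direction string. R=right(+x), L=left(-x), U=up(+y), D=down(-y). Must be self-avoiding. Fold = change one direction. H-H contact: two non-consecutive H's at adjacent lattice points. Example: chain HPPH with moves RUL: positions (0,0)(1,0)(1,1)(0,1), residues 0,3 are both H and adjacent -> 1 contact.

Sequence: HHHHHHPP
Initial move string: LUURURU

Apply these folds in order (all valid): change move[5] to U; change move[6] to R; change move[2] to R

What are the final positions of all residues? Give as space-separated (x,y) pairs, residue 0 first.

Initial moves: LUURURU
Fold: move[5]->U => LUURUUU (positions: [(0, 0), (-1, 0), (-1, 1), (-1, 2), (0, 2), (0, 3), (0, 4), (0, 5)])
Fold: move[6]->R => LUURUUR (positions: [(0, 0), (-1, 0), (-1, 1), (-1, 2), (0, 2), (0, 3), (0, 4), (1, 4)])
Fold: move[2]->R => LURRUUR (positions: [(0, 0), (-1, 0), (-1, 1), (0, 1), (1, 1), (1, 2), (1, 3), (2, 3)])

Answer: (0,0) (-1,0) (-1,1) (0,1) (1,1) (1,2) (1,3) (2,3)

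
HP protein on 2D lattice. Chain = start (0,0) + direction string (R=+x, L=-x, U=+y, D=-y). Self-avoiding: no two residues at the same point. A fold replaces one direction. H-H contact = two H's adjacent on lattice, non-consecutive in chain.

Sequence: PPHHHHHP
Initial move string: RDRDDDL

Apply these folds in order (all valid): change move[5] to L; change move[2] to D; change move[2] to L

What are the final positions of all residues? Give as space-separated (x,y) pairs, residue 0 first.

Initial moves: RDRDDDL
Fold: move[5]->L => RDRDDLL (positions: [(0, 0), (1, 0), (1, -1), (2, -1), (2, -2), (2, -3), (1, -3), (0, -3)])
Fold: move[2]->D => RDDDDLL (positions: [(0, 0), (1, 0), (1, -1), (1, -2), (1, -3), (1, -4), (0, -4), (-1, -4)])
Fold: move[2]->L => RDLDDLL (positions: [(0, 0), (1, 0), (1, -1), (0, -1), (0, -2), (0, -3), (-1, -3), (-2, -3)])

Answer: (0,0) (1,0) (1,-1) (0,-1) (0,-2) (0,-3) (-1,-3) (-2,-3)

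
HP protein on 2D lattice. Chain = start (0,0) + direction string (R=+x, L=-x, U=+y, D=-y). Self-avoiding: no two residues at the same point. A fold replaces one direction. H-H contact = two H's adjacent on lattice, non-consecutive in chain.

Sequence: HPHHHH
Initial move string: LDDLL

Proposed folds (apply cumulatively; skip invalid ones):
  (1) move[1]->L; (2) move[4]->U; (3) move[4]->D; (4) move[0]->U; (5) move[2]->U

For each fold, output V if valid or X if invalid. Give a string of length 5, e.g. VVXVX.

Answer: VVVVV

Derivation:
Initial: LDDLL -> [(0, 0), (-1, 0), (-1, -1), (-1, -2), (-2, -2), (-3, -2)]
Fold 1: move[1]->L => LLDLL VALID
Fold 2: move[4]->U => LLDLU VALID
Fold 3: move[4]->D => LLDLD VALID
Fold 4: move[0]->U => ULDLD VALID
Fold 5: move[2]->U => ULULD VALID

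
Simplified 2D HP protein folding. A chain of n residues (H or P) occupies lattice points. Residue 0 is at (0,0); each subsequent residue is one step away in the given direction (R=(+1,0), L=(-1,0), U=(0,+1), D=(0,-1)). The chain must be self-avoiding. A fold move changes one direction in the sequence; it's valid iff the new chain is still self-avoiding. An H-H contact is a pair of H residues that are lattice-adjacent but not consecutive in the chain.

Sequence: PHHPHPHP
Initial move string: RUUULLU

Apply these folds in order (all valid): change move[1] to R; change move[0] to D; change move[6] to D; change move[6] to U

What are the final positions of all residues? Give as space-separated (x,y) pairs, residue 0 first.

Answer: (0,0) (0,-1) (1,-1) (1,0) (1,1) (0,1) (-1,1) (-1,2)

Derivation:
Initial moves: RUUULLU
Fold: move[1]->R => RRUULLU (positions: [(0, 0), (1, 0), (2, 0), (2, 1), (2, 2), (1, 2), (0, 2), (0, 3)])
Fold: move[0]->D => DRUULLU (positions: [(0, 0), (0, -1), (1, -1), (1, 0), (1, 1), (0, 1), (-1, 1), (-1, 2)])
Fold: move[6]->D => DRUULLD (positions: [(0, 0), (0, -1), (1, -1), (1, 0), (1, 1), (0, 1), (-1, 1), (-1, 0)])
Fold: move[6]->U => DRUULLU (positions: [(0, 0), (0, -1), (1, -1), (1, 0), (1, 1), (0, 1), (-1, 1), (-1, 2)])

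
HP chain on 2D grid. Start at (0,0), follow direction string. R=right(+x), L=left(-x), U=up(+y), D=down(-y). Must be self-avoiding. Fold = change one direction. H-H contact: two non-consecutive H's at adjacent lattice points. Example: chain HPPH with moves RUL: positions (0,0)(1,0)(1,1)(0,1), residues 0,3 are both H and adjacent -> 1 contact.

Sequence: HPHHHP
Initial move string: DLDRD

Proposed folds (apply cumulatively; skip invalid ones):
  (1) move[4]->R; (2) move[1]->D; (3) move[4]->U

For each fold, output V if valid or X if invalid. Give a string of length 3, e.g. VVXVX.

Initial: DLDRD -> [(0, 0), (0, -1), (-1, -1), (-1, -2), (0, -2), (0, -3)]
Fold 1: move[4]->R => DLDRR VALID
Fold 2: move[1]->D => DDDRR VALID
Fold 3: move[4]->U => DDDRU VALID

Answer: VVV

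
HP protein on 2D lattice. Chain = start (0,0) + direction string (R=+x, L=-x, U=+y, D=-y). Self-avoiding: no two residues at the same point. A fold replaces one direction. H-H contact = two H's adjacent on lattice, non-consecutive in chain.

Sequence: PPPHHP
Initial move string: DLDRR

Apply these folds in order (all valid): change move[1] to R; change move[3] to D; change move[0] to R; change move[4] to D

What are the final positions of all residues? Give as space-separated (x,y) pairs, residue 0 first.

Answer: (0,0) (1,0) (2,0) (2,-1) (2,-2) (2,-3)

Derivation:
Initial moves: DLDRR
Fold: move[1]->R => DRDRR (positions: [(0, 0), (0, -1), (1, -1), (1, -2), (2, -2), (3, -2)])
Fold: move[3]->D => DRDDR (positions: [(0, 0), (0, -1), (1, -1), (1, -2), (1, -3), (2, -3)])
Fold: move[0]->R => RRDDR (positions: [(0, 0), (1, 0), (2, 0), (2, -1), (2, -2), (3, -2)])
Fold: move[4]->D => RRDDD (positions: [(0, 0), (1, 0), (2, 0), (2, -1), (2, -2), (2, -3)])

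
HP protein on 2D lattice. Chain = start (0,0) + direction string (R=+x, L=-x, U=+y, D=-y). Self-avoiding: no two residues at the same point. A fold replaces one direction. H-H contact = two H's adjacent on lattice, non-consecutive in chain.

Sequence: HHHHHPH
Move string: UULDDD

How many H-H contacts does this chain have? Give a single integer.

Answer: 1

Derivation:
Positions: [(0, 0), (0, 1), (0, 2), (-1, 2), (-1, 1), (-1, 0), (-1, -1)]
H-H contact: residue 1 @(0,1) - residue 4 @(-1, 1)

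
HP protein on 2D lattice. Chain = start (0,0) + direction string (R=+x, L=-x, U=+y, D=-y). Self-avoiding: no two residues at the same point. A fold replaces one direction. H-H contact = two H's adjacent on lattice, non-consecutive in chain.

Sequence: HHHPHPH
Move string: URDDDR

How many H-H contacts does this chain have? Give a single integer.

Positions: [(0, 0), (0, 1), (1, 1), (1, 0), (1, -1), (1, -2), (2, -2)]
No H-H contacts found.

Answer: 0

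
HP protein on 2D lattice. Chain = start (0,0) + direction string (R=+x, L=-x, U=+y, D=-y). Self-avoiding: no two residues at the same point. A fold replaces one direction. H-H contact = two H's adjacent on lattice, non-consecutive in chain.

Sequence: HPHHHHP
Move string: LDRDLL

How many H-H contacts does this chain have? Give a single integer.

Positions: [(0, 0), (-1, 0), (-1, -1), (0, -1), (0, -2), (-1, -2), (-2, -2)]
H-H contact: residue 0 @(0,0) - residue 3 @(0, -1)
H-H contact: residue 2 @(-1,-1) - residue 5 @(-1, -2)

Answer: 2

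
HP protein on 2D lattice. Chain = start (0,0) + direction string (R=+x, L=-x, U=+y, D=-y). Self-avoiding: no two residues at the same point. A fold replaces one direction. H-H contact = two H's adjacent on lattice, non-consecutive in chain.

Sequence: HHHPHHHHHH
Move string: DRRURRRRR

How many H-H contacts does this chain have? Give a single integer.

Positions: [(0, 0), (0, -1), (1, -1), (2, -1), (2, 0), (3, 0), (4, 0), (5, 0), (6, 0), (7, 0)]
No H-H contacts found.

Answer: 0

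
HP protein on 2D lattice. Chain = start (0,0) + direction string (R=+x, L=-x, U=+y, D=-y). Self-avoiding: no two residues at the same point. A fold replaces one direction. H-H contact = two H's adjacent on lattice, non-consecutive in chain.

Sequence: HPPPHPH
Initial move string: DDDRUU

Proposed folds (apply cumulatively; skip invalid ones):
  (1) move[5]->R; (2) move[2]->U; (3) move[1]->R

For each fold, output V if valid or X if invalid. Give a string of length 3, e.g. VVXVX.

Answer: VXV

Derivation:
Initial: DDDRUU -> [(0, 0), (0, -1), (0, -2), (0, -3), (1, -3), (1, -2), (1, -1)]
Fold 1: move[5]->R => DDDRUR VALID
Fold 2: move[2]->U => DDURUR INVALID (collision), skipped
Fold 3: move[1]->R => DRDRUR VALID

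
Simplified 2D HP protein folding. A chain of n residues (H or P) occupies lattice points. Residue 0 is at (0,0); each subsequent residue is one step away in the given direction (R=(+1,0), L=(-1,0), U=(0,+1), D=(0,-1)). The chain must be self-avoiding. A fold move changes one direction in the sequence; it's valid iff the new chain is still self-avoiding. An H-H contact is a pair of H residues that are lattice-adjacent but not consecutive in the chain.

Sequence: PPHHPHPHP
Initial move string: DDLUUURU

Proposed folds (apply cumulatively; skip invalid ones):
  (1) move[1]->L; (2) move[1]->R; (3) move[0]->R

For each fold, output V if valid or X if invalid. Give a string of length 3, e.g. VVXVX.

Initial: DDLUUURU -> [(0, 0), (0, -1), (0, -2), (-1, -2), (-1, -1), (-1, 0), (-1, 1), (0, 1), (0, 2)]
Fold 1: move[1]->L => DLLUUURU VALID
Fold 2: move[1]->R => DRLUUURU INVALID (collision), skipped
Fold 3: move[0]->R => RLLUUURU INVALID (collision), skipped

Answer: VXX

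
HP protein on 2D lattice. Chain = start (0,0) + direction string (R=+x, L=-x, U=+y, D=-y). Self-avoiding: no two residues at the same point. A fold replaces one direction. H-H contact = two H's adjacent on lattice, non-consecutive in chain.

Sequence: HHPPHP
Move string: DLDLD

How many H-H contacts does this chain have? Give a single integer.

Answer: 0

Derivation:
Positions: [(0, 0), (0, -1), (-1, -1), (-1, -2), (-2, -2), (-2, -3)]
No H-H contacts found.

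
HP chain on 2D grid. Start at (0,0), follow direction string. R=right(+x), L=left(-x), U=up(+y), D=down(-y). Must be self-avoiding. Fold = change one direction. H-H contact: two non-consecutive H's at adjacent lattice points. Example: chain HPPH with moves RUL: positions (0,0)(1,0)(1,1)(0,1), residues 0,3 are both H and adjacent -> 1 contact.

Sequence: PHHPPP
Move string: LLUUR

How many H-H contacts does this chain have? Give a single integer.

Answer: 0

Derivation:
Positions: [(0, 0), (-1, 0), (-2, 0), (-2, 1), (-2, 2), (-1, 2)]
No H-H contacts found.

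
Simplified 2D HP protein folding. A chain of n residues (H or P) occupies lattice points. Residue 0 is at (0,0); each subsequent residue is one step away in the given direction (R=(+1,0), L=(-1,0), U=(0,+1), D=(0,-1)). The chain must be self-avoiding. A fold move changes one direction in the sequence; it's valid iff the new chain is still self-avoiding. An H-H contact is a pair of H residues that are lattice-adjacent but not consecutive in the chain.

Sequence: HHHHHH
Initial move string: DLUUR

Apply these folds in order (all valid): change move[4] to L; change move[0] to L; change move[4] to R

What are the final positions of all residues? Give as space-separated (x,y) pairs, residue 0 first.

Initial moves: DLUUR
Fold: move[4]->L => DLUUL (positions: [(0, 0), (0, -1), (-1, -1), (-1, 0), (-1, 1), (-2, 1)])
Fold: move[0]->L => LLUUL (positions: [(0, 0), (-1, 0), (-2, 0), (-2, 1), (-2, 2), (-3, 2)])
Fold: move[4]->R => LLUUR (positions: [(0, 0), (-1, 0), (-2, 0), (-2, 1), (-2, 2), (-1, 2)])

Answer: (0,0) (-1,0) (-2,0) (-2,1) (-2,2) (-1,2)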